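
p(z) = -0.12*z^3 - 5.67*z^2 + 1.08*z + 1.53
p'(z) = -0.36*z^2 - 11.34*z + 1.08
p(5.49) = -183.29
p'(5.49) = -72.03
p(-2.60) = -37.50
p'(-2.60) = 28.13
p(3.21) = -57.40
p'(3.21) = -39.03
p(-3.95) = -83.81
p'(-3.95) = 40.26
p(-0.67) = -1.70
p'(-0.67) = 8.52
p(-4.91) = -126.26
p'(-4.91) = 48.08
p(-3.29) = -59.12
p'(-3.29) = 34.49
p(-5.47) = -154.39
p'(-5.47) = 52.34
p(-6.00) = -183.15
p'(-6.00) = 56.16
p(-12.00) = -620.55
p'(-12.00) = 85.32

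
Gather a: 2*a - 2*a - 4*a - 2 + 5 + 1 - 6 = -4*a - 2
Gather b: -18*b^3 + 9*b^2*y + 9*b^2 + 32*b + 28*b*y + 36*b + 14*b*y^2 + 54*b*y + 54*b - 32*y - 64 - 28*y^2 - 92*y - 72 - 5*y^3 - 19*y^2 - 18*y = -18*b^3 + b^2*(9*y + 9) + b*(14*y^2 + 82*y + 122) - 5*y^3 - 47*y^2 - 142*y - 136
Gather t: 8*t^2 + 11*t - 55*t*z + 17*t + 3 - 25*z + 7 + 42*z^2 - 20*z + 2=8*t^2 + t*(28 - 55*z) + 42*z^2 - 45*z + 12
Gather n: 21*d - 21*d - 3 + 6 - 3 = 0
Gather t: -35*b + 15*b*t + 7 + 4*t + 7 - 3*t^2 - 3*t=-35*b - 3*t^2 + t*(15*b + 1) + 14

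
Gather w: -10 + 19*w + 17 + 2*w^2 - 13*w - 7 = 2*w^2 + 6*w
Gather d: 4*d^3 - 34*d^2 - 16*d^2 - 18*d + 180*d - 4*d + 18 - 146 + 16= 4*d^3 - 50*d^2 + 158*d - 112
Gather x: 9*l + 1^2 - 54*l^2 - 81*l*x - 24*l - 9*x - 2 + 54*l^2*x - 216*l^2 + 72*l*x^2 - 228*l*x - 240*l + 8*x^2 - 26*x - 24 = -270*l^2 - 255*l + x^2*(72*l + 8) + x*(54*l^2 - 309*l - 35) - 25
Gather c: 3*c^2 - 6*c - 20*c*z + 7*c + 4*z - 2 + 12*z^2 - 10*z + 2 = 3*c^2 + c*(1 - 20*z) + 12*z^2 - 6*z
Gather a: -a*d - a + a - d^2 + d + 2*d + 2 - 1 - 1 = -a*d - d^2 + 3*d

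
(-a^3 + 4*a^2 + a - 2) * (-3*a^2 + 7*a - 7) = 3*a^5 - 19*a^4 + 32*a^3 - 15*a^2 - 21*a + 14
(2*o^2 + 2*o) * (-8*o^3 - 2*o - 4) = -16*o^5 - 16*o^4 - 4*o^3 - 12*o^2 - 8*o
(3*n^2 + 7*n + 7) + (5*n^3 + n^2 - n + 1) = 5*n^3 + 4*n^2 + 6*n + 8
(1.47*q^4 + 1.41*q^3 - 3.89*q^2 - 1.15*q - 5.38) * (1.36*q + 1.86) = 1.9992*q^5 + 4.6518*q^4 - 2.6678*q^3 - 8.7994*q^2 - 9.4558*q - 10.0068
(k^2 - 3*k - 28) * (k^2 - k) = k^4 - 4*k^3 - 25*k^2 + 28*k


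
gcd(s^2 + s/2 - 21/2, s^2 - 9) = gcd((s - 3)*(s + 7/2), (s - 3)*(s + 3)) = s - 3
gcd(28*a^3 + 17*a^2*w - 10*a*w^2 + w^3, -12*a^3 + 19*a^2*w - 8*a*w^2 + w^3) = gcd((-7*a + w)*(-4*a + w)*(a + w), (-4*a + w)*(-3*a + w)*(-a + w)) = -4*a + w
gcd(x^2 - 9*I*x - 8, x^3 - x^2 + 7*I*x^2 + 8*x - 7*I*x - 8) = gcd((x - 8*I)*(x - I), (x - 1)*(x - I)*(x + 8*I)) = x - I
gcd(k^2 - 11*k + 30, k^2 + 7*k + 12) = 1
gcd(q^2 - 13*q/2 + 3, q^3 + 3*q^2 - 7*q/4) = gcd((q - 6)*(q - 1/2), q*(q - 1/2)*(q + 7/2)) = q - 1/2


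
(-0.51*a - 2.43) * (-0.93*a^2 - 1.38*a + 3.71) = 0.4743*a^3 + 2.9637*a^2 + 1.4613*a - 9.0153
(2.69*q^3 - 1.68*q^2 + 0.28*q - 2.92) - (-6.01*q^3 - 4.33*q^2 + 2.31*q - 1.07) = 8.7*q^3 + 2.65*q^2 - 2.03*q - 1.85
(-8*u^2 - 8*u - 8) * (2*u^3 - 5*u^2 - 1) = -16*u^5 + 24*u^4 + 24*u^3 + 48*u^2 + 8*u + 8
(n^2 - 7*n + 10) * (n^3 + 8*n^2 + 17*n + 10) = n^5 + n^4 - 29*n^3 - 29*n^2 + 100*n + 100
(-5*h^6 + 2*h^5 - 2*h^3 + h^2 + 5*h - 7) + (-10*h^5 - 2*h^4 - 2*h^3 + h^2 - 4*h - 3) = -5*h^6 - 8*h^5 - 2*h^4 - 4*h^3 + 2*h^2 + h - 10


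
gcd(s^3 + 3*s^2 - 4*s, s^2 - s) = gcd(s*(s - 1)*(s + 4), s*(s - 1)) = s^2 - s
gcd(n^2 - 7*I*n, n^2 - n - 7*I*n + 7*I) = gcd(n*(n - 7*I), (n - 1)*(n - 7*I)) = n - 7*I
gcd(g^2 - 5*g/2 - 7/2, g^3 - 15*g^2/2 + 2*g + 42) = g - 7/2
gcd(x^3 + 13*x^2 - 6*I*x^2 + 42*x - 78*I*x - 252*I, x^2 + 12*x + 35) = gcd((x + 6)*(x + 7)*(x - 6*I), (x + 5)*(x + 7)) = x + 7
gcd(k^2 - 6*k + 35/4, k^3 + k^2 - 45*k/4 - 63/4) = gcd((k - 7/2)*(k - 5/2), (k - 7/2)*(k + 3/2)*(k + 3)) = k - 7/2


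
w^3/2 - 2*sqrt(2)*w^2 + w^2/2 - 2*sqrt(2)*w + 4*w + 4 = (w/2 + 1/2)*(w - 2*sqrt(2))^2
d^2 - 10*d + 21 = (d - 7)*(d - 3)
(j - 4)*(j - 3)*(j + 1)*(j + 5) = j^4 - j^3 - 25*j^2 + 37*j + 60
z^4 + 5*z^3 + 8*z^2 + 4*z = z*(z + 1)*(z + 2)^2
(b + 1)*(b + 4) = b^2 + 5*b + 4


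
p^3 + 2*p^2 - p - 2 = (p - 1)*(p + 1)*(p + 2)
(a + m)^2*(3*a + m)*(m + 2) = 3*a^3*m + 6*a^3 + 7*a^2*m^2 + 14*a^2*m + 5*a*m^3 + 10*a*m^2 + m^4 + 2*m^3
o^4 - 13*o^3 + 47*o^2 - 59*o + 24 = (o - 8)*(o - 3)*(o - 1)^2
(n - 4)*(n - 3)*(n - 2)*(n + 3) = n^4 - 6*n^3 - n^2 + 54*n - 72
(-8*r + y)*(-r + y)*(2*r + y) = 16*r^3 - 10*r^2*y - 7*r*y^2 + y^3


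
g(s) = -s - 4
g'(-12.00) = -1.00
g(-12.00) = 8.00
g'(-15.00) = -1.00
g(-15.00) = 11.00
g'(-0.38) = -1.00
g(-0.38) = -3.62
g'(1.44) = -1.00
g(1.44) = -5.44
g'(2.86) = -1.00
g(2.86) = -6.86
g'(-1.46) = -1.00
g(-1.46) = -2.54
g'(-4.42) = -1.00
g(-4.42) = 0.42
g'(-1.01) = -1.00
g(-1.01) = -2.99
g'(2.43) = -1.00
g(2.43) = -6.43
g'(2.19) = -1.00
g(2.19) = -6.19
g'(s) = -1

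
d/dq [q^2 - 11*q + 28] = 2*q - 11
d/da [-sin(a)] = -cos(a)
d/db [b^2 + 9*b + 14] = 2*b + 9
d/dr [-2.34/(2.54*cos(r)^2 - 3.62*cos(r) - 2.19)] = (8.4708 - 11.8872*cos(r))*sin(r)/(-2.54*cos(r)^2 + 3.62*cos(r) + 2.19)^2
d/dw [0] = 0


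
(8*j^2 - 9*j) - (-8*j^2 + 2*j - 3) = 16*j^2 - 11*j + 3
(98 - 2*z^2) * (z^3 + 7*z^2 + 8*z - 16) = -2*z^5 - 14*z^4 + 82*z^3 + 718*z^2 + 784*z - 1568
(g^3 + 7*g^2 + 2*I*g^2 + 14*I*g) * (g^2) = g^5 + 7*g^4 + 2*I*g^4 + 14*I*g^3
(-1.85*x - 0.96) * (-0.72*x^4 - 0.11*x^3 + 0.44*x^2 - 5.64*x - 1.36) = 1.332*x^5 + 0.8947*x^4 - 0.7084*x^3 + 10.0116*x^2 + 7.9304*x + 1.3056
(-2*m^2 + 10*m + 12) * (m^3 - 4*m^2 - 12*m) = -2*m^5 + 18*m^4 - 4*m^3 - 168*m^2 - 144*m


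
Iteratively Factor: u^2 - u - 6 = (u + 2)*(u - 3)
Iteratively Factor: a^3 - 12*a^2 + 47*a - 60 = (a - 4)*(a^2 - 8*a + 15) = (a - 5)*(a - 4)*(a - 3)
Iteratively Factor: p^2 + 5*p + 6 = (p + 3)*(p + 2)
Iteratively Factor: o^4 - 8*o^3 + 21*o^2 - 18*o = (o - 3)*(o^3 - 5*o^2 + 6*o) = o*(o - 3)*(o^2 - 5*o + 6) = o*(o - 3)*(o - 2)*(o - 3)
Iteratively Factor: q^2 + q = (q + 1)*(q)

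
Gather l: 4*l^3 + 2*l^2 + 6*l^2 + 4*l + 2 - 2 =4*l^3 + 8*l^2 + 4*l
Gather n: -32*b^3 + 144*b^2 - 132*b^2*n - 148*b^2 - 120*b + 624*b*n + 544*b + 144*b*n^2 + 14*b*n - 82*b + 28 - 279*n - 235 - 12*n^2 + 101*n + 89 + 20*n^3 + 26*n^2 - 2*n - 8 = -32*b^3 - 4*b^2 + 342*b + 20*n^3 + n^2*(144*b + 14) + n*(-132*b^2 + 638*b - 180) - 126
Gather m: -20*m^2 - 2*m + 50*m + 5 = -20*m^2 + 48*m + 5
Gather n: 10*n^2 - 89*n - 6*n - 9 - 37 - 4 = 10*n^2 - 95*n - 50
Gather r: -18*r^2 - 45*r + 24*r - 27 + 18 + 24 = -18*r^2 - 21*r + 15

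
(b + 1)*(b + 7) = b^2 + 8*b + 7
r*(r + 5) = r^2 + 5*r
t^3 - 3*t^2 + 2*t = t*(t - 2)*(t - 1)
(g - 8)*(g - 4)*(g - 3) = g^3 - 15*g^2 + 68*g - 96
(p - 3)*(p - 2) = p^2 - 5*p + 6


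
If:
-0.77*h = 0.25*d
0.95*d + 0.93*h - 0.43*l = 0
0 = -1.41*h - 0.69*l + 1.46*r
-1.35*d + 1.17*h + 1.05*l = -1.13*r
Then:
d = 0.00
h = 0.00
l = 0.00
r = 0.00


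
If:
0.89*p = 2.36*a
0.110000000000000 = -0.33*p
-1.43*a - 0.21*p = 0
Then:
No Solution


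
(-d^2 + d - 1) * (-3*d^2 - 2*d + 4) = 3*d^4 - d^3 - 3*d^2 + 6*d - 4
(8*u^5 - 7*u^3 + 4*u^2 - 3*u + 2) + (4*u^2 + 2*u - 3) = 8*u^5 - 7*u^3 + 8*u^2 - u - 1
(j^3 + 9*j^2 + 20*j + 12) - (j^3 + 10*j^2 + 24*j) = -j^2 - 4*j + 12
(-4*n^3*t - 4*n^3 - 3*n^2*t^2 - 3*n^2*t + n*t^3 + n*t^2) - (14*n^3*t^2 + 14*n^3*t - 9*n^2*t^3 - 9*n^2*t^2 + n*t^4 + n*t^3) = -14*n^3*t^2 - 18*n^3*t - 4*n^3 + 9*n^2*t^3 + 6*n^2*t^2 - 3*n^2*t - n*t^4 + n*t^2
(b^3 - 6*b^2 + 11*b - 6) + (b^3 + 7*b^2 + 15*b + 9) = 2*b^3 + b^2 + 26*b + 3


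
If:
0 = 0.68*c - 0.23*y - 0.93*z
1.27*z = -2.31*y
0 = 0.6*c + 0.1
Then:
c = -0.17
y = 0.08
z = -0.14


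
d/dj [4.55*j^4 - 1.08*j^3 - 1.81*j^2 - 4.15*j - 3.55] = 18.2*j^3 - 3.24*j^2 - 3.62*j - 4.15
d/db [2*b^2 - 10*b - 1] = 4*b - 10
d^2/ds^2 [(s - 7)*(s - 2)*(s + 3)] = 6*s - 12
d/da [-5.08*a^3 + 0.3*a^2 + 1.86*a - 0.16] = -15.24*a^2 + 0.6*a + 1.86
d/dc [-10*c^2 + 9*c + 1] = 9 - 20*c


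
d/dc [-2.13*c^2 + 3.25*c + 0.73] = 3.25 - 4.26*c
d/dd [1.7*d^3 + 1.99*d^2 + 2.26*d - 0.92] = 5.1*d^2 + 3.98*d + 2.26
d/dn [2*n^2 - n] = 4*n - 1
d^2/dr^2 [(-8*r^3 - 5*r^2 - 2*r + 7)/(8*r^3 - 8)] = (-5*r^6 - 6*r^5 - 6*r^4 - 35*r^3 - 12*r^2 - 3*r - 5)/(4*(r^9 - 3*r^6 + 3*r^3 - 1))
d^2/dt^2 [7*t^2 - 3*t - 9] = 14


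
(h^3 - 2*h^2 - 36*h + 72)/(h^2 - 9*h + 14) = (h^2 - 36)/(h - 7)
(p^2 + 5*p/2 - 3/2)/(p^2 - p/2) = (p + 3)/p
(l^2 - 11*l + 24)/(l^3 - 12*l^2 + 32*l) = (l - 3)/(l*(l - 4))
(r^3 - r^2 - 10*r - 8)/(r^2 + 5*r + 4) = (r^2 - 2*r - 8)/(r + 4)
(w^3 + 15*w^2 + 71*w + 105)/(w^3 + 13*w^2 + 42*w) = (w^2 + 8*w + 15)/(w*(w + 6))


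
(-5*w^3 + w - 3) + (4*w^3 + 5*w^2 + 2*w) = -w^3 + 5*w^2 + 3*w - 3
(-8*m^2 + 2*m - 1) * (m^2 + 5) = -8*m^4 + 2*m^3 - 41*m^2 + 10*m - 5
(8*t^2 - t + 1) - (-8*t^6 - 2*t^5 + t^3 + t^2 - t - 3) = 8*t^6 + 2*t^5 - t^3 + 7*t^2 + 4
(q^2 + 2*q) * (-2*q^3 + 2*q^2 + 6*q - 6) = -2*q^5 - 2*q^4 + 10*q^3 + 6*q^2 - 12*q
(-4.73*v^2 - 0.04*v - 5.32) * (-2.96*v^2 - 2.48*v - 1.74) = 14.0008*v^4 + 11.8488*v^3 + 24.0766*v^2 + 13.2632*v + 9.2568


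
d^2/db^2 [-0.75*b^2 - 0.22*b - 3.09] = -1.50000000000000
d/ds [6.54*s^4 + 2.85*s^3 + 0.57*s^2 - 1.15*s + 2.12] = 26.16*s^3 + 8.55*s^2 + 1.14*s - 1.15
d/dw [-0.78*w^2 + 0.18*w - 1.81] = 0.18 - 1.56*w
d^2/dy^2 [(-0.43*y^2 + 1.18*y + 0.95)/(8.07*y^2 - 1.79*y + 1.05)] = (141.271806*y^3 + 393.07356*y^2 - 142.33059*y - 6.52439)/(525.557943*y^6 - 349.720713*y^5 + 282.714696*y^4 - 96.740729*y^3 + 36.78444*y^2 - 5.920425*y + 1.157625)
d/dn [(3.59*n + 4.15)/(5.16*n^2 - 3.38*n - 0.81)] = (-18.5244*n^2 - 42.828*n + 11.1191)/(26.6256*n^4 - 34.8816*n^3 + 3.0652*n^2 + 5.4756*n + 0.6561)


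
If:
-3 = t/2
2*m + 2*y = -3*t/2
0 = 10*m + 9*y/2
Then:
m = -81/22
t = -6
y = 90/11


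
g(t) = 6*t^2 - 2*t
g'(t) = 12*t - 2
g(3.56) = 68.92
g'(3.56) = 40.72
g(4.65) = 120.44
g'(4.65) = 53.80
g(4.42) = 108.38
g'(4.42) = 51.04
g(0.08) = -0.12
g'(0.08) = -1.04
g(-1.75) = 21.88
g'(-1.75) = -23.00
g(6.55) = 244.32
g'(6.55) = 76.60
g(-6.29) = 249.96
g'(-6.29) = -77.48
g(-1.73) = 21.42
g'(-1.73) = -22.76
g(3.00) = 48.00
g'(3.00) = 34.00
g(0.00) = 0.00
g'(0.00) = -2.00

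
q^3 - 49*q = q*(q - 7)*(q + 7)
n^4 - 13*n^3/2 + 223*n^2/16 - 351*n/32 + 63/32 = (n - 3)*(n - 7/4)*(n - 3/2)*(n - 1/4)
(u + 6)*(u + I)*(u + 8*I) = u^3 + 6*u^2 + 9*I*u^2 - 8*u + 54*I*u - 48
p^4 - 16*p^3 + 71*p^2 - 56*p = p*(p - 8)*(p - 7)*(p - 1)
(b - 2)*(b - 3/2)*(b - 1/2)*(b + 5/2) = b^4 - 3*b^3/2 - 21*b^2/4 + 83*b/8 - 15/4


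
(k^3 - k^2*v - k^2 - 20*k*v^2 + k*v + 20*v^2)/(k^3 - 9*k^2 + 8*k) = (k^2 - k*v - 20*v^2)/(k*(k - 8))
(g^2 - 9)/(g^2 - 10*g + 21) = (g + 3)/(g - 7)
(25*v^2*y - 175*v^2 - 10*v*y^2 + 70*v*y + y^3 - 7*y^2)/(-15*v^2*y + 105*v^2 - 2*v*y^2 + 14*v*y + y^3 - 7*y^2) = (-5*v + y)/(3*v + y)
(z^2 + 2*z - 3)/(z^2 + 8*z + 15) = (z - 1)/(z + 5)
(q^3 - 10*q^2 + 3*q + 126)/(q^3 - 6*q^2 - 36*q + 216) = (q^2 - 4*q - 21)/(q^2 - 36)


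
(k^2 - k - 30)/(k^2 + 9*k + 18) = (k^2 - k - 30)/(k^2 + 9*k + 18)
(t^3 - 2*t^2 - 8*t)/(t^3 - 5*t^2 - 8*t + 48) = t*(t + 2)/(t^2 - t - 12)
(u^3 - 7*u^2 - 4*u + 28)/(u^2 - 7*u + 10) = (u^2 - 5*u - 14)/(u - 5)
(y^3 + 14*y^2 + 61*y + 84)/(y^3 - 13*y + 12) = (y^2 + 10*y + 21)/(y^2 - 4*y + 3)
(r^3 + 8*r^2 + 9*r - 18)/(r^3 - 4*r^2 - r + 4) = (r^2 + 9*r + 18)/(r^2 - 3*r - 4)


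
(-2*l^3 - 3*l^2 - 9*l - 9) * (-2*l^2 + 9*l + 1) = 4*l^5 - 12*l^4 - 11*l^3 - 66*l^2 - 90*l - 9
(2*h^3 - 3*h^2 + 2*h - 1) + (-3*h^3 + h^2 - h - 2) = -h^3 - 2*h^2 + h - 3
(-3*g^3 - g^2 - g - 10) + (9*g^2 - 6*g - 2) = -3*g^3 + 8*g^2 - 7*g - 12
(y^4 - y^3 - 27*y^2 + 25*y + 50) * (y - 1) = y^5 - 2*y^4 - 26*y^3 + 52*y^2 + 25*y - 50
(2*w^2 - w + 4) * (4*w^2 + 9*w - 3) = 8*w^4 + 14*w^3 + w^2 + 39*w - 12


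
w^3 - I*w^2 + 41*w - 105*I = (w - 5*I)*(w - 3*I)*(w + 7*I)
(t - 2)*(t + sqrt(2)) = t^2 - 2*t + sqrt(2)*t - 2*sqrt(2)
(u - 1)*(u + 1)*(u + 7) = u^3 + 7*u^2 - u - 7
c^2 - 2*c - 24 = (c - 6)*(c + 4)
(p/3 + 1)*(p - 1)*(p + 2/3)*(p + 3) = p^4/3 + 17*p^3/9 + 19*p^2/9 - 7*p/3 - 2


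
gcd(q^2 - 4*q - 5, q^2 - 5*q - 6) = q + 1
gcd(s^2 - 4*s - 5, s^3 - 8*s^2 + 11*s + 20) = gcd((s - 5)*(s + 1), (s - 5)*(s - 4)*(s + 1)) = s^2 - 4*s - 5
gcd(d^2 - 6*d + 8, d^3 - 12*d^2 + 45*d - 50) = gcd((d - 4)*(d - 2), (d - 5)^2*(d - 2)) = d - 2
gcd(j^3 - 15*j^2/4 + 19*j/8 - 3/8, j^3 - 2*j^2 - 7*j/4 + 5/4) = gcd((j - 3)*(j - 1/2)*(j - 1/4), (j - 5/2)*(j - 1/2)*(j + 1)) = j - 1/2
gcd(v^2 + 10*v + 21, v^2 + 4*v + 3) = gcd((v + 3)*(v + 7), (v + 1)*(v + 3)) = v + 3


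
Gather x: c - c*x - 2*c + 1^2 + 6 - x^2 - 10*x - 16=-c - x^2 + x*(-c - 10) - 9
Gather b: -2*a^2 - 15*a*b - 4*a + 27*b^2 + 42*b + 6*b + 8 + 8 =-2*a^2 - 4*a + 27*b^2 + b*(48 - 15*a) + 16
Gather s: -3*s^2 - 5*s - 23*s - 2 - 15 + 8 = -3*s^2 - 28*s - 9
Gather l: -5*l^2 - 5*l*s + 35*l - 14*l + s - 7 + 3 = -5*l^2 + l*(21 - 5*s) + s - 4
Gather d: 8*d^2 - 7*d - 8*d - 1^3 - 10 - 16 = 8*d^2 - 15*d - 27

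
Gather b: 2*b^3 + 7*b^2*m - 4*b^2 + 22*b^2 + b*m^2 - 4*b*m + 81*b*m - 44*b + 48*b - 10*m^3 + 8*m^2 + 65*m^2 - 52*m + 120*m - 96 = 2*b^3 + b^2*(7*m + 18) + b*(m^2 + 77*m + 4) - 10*m^3 + 73*m^2 + 68*m - 96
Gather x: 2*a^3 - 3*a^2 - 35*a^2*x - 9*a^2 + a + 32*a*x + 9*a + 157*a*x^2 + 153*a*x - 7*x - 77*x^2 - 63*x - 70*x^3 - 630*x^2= 2*a^3 - 12*a^2 + 10*a - 70*x^3 + x^2*(157*a - 707) + x*(-35*a^2 + 185*a - 70)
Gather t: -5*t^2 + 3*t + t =-5*t^2 + 4*t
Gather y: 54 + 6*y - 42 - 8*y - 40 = -2*y - 28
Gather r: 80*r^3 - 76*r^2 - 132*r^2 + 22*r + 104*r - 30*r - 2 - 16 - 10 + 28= 80*r^3 - 208*r^2 + 96*r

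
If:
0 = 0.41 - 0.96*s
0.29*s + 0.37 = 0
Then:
No Solution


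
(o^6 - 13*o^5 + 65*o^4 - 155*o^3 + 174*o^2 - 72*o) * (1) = o^6 - 13*o^5 + 65*o^4 - 155*o^3 + 174*o^2 - 72*o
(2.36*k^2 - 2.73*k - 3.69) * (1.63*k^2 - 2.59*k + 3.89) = 3.8468*k^4 - 10.5623*k^3 + 10.2364*k^2 - 1.0626*k - 14.3541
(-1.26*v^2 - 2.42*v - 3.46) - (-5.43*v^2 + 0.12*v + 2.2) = 4.17*v^2 - 2.54*v - 5.66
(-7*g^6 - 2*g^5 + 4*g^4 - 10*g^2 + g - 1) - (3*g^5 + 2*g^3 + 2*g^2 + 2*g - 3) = -7*g^6 - 5*g^5 + 4*g^4 - 2*g^3 - 12*g^2 - g + 2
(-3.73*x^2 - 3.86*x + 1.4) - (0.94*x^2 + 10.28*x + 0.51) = -4.67*x^2 - 14.14*x + 0.89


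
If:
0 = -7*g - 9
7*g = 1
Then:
No Solution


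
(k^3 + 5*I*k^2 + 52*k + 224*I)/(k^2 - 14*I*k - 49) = (k^2 + 12*I*k - 32)/(k - 7*I)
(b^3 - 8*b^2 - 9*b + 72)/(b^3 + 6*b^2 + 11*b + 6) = (b^2 - 11*b + 24)/(b^2 + 3*b + 2)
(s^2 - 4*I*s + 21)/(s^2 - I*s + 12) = (s - 7*I)/(s - 4*I)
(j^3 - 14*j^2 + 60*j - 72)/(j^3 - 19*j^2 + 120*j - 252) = (j - 2)/(j - 7)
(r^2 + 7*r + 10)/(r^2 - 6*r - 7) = (r^2 + 7*r + 10)/(r^2 - 6*r - 7)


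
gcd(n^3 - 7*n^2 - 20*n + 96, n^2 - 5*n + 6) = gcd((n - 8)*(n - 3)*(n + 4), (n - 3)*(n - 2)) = n - 3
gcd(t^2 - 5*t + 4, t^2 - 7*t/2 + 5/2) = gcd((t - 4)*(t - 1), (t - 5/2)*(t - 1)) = t - 1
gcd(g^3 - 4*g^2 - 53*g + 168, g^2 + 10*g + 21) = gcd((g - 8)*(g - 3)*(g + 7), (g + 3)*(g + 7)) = g + 7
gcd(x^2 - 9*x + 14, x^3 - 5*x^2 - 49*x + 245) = x - 7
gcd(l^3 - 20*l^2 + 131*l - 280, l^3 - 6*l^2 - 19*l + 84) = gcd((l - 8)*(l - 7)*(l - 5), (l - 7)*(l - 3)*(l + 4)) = l - 7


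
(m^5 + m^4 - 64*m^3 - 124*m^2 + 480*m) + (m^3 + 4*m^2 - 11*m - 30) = m^5 + m^4 - 63*m^3 - 120*m^2 + 469*m - 30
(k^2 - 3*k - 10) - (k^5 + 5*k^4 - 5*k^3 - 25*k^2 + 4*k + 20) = -k^5 - 5*k^4 + 5*k^3 + 26*k^2 - 7*k - 30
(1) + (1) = 2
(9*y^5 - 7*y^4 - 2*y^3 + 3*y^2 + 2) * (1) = 9*y^5 - 7*y^4 - 2*y^3 + 3*y^2 + 2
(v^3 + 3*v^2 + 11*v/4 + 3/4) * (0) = 0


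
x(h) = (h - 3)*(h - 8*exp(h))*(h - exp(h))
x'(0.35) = -29.79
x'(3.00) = 2694.12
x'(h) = (1 - 8*exp(h))*(h - 3)*(h - exp(h)) + (1 - exp(h))*(h - 3)*(h - 8*exp(h)) + (h - 8*exp(h))*(h - exp(h)) = (1 - exp(h))*(h - 3)*(h - 8*exp(h)) - (h - 3)*(h - exp(h))*(8*exp(h) - 1) + (h - 8*exp(h))*(h - exp(h))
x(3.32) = 1697.69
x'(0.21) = -21.74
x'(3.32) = 8880.56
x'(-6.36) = 158.83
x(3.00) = 0.00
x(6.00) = 3840867.53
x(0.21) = -27.59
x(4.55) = 105071.16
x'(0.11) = -17.15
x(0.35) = -31.17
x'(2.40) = -227.25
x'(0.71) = -62.55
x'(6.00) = 9016307.12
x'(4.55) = 282566.53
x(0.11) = -25.65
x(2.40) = -443.85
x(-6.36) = -379.54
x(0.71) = -47.18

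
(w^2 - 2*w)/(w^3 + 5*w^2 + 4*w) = (w - 2)/(w^2 + 5*w + 4)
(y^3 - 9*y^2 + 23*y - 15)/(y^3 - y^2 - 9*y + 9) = (y - 5)/(y + 3)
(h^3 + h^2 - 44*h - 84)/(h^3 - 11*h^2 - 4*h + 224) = (h^2 + 8*h + 12)/(h^2 - 4*h - 32)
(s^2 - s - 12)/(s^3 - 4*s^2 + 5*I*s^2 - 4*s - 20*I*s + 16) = (s + 3)/(s^2 + 5*I*s - 4)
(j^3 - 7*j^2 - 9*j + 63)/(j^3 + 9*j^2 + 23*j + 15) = (j^2 - 10*j + 21)/(j^2 + 6*j + 5)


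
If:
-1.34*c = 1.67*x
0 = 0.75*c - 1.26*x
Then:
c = 0.00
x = 0.00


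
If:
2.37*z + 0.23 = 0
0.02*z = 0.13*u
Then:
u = -0.01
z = -0.10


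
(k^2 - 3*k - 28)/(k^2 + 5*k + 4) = (k - 7)/(k + 1)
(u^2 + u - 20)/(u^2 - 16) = (u + 5)/(u + 4)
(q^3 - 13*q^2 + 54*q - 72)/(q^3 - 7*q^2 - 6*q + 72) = (q - 3)/(q + 3)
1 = 1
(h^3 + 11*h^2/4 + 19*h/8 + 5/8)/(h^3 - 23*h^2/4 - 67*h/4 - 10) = (h + 1/2)/(h - 8)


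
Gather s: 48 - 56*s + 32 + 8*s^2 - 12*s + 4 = 8*s^2 - 68*s + 84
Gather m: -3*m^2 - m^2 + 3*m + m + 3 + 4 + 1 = -4*m^2 + 4*m + 8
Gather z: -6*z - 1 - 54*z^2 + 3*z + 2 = -54*z^2 - 3*z + 1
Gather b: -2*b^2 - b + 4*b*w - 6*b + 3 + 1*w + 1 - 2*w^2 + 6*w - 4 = -2*b^2 + b*(4*w - 7) - 2*w^2 + 7*w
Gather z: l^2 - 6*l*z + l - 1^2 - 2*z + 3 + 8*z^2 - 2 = l^2 + l + 8*z^2 + z*(-6*l - 2)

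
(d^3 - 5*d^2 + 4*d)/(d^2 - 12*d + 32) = d*(d - 1)/(d - 8)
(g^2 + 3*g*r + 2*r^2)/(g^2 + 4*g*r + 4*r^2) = (g + r)/(g + 2*r)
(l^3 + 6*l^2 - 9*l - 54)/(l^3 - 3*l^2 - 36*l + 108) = (l + 3)/(l - 6)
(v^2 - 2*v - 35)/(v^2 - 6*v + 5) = (v^2 - 2*v - 35)/(v^2 - 6*v + 5)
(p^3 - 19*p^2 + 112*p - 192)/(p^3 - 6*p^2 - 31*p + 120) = (p - 8)/(p + 5)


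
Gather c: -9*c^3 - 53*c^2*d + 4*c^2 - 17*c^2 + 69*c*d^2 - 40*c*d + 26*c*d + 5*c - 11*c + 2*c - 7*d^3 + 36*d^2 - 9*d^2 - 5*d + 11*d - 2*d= -9*c^3 + c^2*(-53*d - 13) + c*(69*d^2 - 14*d - 4) - 7*d^3 + 27*d^2 + 4*d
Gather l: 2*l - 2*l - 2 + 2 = 0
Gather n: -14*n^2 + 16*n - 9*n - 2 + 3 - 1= -14*n^2 + 7*n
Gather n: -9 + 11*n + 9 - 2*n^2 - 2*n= -2*n^2 + 9*n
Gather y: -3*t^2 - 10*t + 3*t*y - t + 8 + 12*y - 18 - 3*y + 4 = -3*t^2 - 11*t + y*(3*t + 9) - 6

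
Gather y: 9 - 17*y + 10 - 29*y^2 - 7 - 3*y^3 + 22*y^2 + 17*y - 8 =-3*y^3 - 7*y^2 + 4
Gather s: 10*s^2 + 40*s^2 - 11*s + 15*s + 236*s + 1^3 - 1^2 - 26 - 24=50*s^2 + 240*s - 50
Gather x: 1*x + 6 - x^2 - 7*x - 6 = -x^2 - 6*x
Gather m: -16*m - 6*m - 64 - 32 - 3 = -22*m - 99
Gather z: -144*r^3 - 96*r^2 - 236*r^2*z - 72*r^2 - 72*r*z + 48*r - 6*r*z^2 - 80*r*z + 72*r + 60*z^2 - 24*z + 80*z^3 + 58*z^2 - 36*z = -144*r^3 - 168*r^2 + 120*r + 80*z^3 + z^2*(118 - 6*r) + z*(-236*r^2 - 152*r - 60)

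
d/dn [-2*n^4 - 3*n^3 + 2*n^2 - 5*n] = -8*n^3 - 9*n^2 + 4*n - 5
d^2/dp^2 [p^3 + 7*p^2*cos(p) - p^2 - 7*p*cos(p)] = -7*p^2*cos(p) - 28*p*sin(p) + 7*p*cos(p) + 6*p + 14*sqrt(2)*sin(p + pi/4) - 2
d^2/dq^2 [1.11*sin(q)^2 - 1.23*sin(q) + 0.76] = 1.23*sin(q) + 2.22*cos(2*q)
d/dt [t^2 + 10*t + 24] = 2*t + 10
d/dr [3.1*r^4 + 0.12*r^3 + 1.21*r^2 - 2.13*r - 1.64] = 12.4*r^3 + 0.36*r^2 + 2.42*r - 2.13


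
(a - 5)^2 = a^2 - 10*a + 25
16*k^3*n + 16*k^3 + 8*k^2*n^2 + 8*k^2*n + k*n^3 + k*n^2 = (4*k + n)^2*(k*n + k)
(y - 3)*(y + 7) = y^2 + 4*y - 21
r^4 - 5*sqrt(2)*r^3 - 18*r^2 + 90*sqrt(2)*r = r*(r - 5*sqrt(2))*(r - 3*sqrt(2))*(r + 3*sqrt(2))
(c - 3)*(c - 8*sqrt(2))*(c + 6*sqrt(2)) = c^3 - 3*c^2 - 2*sqrt(2)*c^2 - 96*c + 6*sqrt(2)*c + 288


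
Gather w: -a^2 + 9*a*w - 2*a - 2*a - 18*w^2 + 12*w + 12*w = -a^2 - 4*a - 18*w^2 + w*(9*a + 24)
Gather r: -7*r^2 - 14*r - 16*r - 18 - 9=-7*r^2 - 30*r - 27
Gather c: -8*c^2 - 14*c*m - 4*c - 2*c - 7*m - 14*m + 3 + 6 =-8*c^2 + c*(-14*m - 6) - 21*m + 9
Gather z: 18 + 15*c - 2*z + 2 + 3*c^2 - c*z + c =3*c^2 + 16*c + z*(-c - 2) + 20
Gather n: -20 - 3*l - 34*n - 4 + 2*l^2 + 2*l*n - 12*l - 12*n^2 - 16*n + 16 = 2*l^2 - 15*l - 12*n^2 + n*(2*l - 50) - 8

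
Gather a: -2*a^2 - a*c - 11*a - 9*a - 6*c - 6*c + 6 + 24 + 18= -2*a^2 + a*(-c - 20) - 12*c + 48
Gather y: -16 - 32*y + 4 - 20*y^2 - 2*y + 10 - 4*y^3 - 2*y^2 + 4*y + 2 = -4*y^3 - 22*y^2 - 30*y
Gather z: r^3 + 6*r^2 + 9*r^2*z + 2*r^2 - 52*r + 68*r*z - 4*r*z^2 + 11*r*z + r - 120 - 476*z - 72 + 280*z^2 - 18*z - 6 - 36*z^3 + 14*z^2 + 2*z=r^3 + 8*r^2 - 51*r - 36*z^3 + z^2*(294 - 4*r) + z*(9*r^2 + 79*r - 492) - 198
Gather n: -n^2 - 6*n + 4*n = -n^2 - 2*n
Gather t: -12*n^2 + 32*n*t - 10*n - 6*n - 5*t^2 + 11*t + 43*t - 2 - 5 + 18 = -12*n^2 - 16*n - 5*t^2 + t*(32*n + 54) + 11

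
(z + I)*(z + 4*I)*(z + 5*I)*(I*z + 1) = I*z^4 - 9*z^3 - 19*I*z^2 - 9*z - 20*I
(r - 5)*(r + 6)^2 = r^3 + 7*r^2 - 24*r - 180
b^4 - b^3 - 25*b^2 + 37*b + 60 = (b - 4)*(b - 3)*(b + 1)*(b + 5)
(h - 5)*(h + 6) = h^2 + h - 30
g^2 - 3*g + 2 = (g - 2)*(g - 1)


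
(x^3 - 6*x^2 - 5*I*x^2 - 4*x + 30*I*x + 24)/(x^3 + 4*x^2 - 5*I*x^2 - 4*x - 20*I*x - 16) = (x - 6)/(x + 4)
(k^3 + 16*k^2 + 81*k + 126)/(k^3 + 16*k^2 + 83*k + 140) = (k^2 + 9*k + 18)/(k^2 + 9*k + 20)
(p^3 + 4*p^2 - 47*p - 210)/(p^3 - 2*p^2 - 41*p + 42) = (p + 5)/(p - 1)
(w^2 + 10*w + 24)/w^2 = 1 + 10/w + 24/w^2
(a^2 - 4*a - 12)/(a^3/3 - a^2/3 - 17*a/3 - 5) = 3*(-a^2 + 4*a + 12)/(-a^3 + a^2 + 17*a + 15)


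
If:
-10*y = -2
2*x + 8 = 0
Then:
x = -4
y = 1/5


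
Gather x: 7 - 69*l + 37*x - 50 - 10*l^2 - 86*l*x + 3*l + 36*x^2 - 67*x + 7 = -10*l^2 - 66*l + 36*x^2 + x*(-86*l - 30) - 36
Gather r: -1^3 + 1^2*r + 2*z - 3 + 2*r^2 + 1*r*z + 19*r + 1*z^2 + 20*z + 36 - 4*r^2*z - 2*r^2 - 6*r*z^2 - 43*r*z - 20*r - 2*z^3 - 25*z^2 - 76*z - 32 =-4*r^2*z + r*(-6*z^2 - 42*z) - 2*z^3 - 24*z^2 - 54*z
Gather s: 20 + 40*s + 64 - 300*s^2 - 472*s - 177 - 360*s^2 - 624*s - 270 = -660*s^2 - 1056*s - 363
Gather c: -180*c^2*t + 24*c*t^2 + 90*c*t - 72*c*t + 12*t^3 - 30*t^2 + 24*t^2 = -180*c^2*t + c*(24*t^2 + 18*t) + 12*t^3 - 6*t^2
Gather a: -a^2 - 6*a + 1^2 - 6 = -a^2 - 6*a - 5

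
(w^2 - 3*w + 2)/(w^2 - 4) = (w - 1)/(w + 2)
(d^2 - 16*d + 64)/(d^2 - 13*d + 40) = (d - 8)/(d - 5)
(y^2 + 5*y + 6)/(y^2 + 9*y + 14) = (y + 3)/(y + 7)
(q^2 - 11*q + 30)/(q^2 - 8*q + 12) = (q - 5)/(q - 2)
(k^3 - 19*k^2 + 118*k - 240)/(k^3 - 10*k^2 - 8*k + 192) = (k - 5)/(k + 4)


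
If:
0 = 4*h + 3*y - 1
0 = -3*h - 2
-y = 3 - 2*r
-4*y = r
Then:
No Solution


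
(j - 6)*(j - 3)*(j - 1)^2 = j^4 - 11*j^3 + 37*j^2 - 45*j + 18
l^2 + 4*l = l*(l + 4)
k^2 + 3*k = k*(k + 3)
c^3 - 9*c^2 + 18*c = c*(c - 6)*(c - 3)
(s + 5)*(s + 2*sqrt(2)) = s^2 + 2*sqrt(2)*s + 5*s + 10*sqrt(2)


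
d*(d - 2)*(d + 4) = d^3 + 2*d^2 - 8*d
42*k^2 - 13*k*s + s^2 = (-7*k + s)*(-6*k + s)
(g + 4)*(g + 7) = g^2 + 11*g + 28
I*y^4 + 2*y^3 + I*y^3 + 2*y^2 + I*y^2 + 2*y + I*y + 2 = (y - 2*I)*(y - I)*(y + I)*(I*y + I)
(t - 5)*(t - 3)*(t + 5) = t^3 - 3*t^2 - 25*t + 75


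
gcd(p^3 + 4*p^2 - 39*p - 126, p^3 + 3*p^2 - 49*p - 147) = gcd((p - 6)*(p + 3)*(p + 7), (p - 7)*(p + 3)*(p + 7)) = p^2 + 10*p + 21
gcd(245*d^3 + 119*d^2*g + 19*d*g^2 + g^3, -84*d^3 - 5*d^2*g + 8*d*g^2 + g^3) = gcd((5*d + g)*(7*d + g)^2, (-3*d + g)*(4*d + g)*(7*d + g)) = 7*d + g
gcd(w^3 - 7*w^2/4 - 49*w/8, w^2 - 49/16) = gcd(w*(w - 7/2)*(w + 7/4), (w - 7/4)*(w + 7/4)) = w + 7/4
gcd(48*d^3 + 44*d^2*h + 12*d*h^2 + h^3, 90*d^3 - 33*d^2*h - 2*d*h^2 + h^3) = 6*d + h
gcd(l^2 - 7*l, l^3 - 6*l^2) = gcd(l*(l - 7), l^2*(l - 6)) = l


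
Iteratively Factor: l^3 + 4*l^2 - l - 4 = (l + 1)*(l^2 + 3*l - 4) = (l - 1)*(l + 1)*(l + 4)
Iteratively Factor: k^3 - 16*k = (k + 4)*(k^2 - 4*k) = (k - 4)*(k + 4)*(k)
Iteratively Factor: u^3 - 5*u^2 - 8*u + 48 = (u + 3)*(u^2 - 8*u + 16) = (u - 4)*(u + 3)*(u - 4)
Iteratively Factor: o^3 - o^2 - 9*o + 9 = (o - 1)*(o^2 - 9) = (o - 3)*(o - 1)*(o + 3)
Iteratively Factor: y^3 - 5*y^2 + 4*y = (y - 4)*(y^2 - y) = (y - 4)*(y - 1)*(y)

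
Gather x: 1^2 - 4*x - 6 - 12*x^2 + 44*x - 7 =-12*x^2 + 40*x - 12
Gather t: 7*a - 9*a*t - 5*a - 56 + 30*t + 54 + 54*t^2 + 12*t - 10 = 2*a + 54*t^2 + t*(42 - 9*a) - 12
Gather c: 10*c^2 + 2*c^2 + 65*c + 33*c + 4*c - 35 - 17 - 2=12*c^2 + 102*c - 54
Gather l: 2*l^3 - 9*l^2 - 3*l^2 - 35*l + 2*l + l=2*l^3 - 12*l^2 - 32*l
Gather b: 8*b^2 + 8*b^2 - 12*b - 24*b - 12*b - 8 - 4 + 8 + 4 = 16*b^2 - 48*b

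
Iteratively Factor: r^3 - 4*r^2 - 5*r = (r + 1)*(r^2 - 5*r) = (r - 5)*(r + 1)*(r)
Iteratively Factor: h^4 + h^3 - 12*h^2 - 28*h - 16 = (h - 4)*(h^3 + 5*h^2 + 8*h + 4) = (h - 4)*(h + 2)*(h^2 + 3*h + 2) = (h - 4)*(h + 2)^2*(h + 1)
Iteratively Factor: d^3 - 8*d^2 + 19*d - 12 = (d - 4)*(d^2 - 4*d + 3) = (d - 4)*(d - 3)*(d - 1)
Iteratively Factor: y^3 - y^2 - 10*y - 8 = (y + 1)*(y^2 - 2*y - 8) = (y - 4)*(y + 1)*(y + 2)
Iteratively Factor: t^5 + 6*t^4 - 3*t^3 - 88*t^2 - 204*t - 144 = (t - 4)*(t^4 + 10*t^3 + 37*t^2 + 60*t + 36) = (t - 4)*(t + 2)*(t^3 + 8*t^2 + 21*t + 18) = (t - 4)*(t + 2)^2*(t^2 + 6*t + 9) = (t - 4)*(t + 2)^2*(t + 3)*(t + 3)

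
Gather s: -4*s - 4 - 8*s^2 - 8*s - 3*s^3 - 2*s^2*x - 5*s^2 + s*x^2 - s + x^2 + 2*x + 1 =-3*s^3 + s^2*(-2*x - 13) + s*(x^2 - 13) + x^2 + 2*x - 3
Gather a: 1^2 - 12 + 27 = 16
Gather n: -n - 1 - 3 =-n - 4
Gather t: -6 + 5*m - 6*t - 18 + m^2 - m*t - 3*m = m^2 + 2*m + t*(-m - 6) - 24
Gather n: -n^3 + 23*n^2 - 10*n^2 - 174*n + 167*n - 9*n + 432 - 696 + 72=-n^3 + 13*n^2 - 16*n - 192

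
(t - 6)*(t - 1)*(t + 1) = t^3 - 6*t^2 - t + 6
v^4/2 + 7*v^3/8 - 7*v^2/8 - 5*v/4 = v*(v/2 + 1/2)*(v - 5/4)*(v + 2)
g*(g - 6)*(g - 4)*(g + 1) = g^4 - 9*g^3 + 14*g^2 + 24*g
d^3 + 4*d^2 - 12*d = d*(d - 2)*(d + 6)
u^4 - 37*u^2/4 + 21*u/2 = u*(u - 2)*(u - 3/2)*(u + 7/2)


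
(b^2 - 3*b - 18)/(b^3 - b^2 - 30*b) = (b + 3)/(b*(b + 5))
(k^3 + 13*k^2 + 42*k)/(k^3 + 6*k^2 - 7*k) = (k + 6)/(k - 1)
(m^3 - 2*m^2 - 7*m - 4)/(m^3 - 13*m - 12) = (m + 1)/(m + 3)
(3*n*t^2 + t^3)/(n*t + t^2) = t*(3*n + t)/(n + t)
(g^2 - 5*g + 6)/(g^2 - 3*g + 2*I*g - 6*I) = (g - 2)/(g + 2*I)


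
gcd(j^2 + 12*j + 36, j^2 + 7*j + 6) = j + 6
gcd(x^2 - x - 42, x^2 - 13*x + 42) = x - 7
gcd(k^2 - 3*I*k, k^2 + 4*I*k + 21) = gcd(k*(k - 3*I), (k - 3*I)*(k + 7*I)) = k - 3*I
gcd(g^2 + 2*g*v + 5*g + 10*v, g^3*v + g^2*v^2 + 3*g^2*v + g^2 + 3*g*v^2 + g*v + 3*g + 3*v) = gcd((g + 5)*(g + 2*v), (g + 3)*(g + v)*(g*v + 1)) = 1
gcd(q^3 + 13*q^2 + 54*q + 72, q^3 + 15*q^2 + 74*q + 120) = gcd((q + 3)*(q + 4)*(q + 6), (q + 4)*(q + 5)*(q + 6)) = q^2 + 10*q + 24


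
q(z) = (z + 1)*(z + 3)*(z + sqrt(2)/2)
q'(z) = (z + 1)*(z + 3) + (z + 1)*(z + sqrt(2)/2) + (z + 3)*(z + sqrt(2)/2) = 3*z^2 + sqrt(2)*z + 8*z + 2*sqrt(2) + 3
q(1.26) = 18.94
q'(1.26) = 22.45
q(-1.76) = 0.99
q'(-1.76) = -1.45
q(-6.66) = -123.32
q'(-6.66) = 76.20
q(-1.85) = 1.12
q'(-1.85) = -1.32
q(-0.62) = 0.08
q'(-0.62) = 1.14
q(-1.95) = 1.24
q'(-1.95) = -1.12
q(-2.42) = 1.41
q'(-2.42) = 0.62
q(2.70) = 71.86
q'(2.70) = 53.12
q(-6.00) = -79.39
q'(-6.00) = 57.34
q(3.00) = 88.97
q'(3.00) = 61.07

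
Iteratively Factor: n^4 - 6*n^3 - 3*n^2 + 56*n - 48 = (n - 4)*(n^3 - 2*n^2 - 11*n + 12) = (n - 4)*(n - 1)*(n^2 - n - 12) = (n - 4)^2*(n - 1)*(n + 3)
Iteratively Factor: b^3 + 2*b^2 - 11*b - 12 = (b + 4)*(b^2 - 2*b - 3) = (b + 1)*(b + 4)*(b - 3)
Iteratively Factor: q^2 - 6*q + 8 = (q - 4)*(q - 2)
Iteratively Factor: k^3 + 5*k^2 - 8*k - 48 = (k + 4)*(k^2 + k - 12) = (k - 3)*(k + 4)*(k + 4)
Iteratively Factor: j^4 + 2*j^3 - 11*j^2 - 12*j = (j)*(j^3 + 2*j^2 - 11*j - 12) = j*(j + 4)*(j^2 - 2*j - 3) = j*(j + 1)*(j + 4)*(j - 3)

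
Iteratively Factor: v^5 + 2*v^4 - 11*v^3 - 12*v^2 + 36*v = (v)*(v^4 + 2*v^3 - 11*v^2 - 12*v + 36) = v*(v - 2)*(v^3 + 4*v^2 - 3*v - 18) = v*(v - 2)*(v + 3)*(v^2 + v - 6) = v*(v - 2)*(v + 3)^2*(v - 2)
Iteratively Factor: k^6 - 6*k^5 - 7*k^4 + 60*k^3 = (k + 3)*(k^5 - 9*k^4 + 20*k^3) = k*(k + 3)*(k^4 - 9*k^3 + 20*k^2) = k*(k - 4)*(k + 3)*(k^3 - 5*k^2) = k*(k - 5)*(k - 4)*(k + 3)*(k^2) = k^2*(k - 5)*(k - 4)*(k + 3)*(k)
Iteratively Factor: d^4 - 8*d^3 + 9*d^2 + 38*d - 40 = (d - 5)*(d^3 - 3*d^2 - 6*d + 8) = (d - 5)*(d - 1)*(d^2 - 2*d - 8) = (d - 5)*(d - 1)*(d + 2)*(d - 4)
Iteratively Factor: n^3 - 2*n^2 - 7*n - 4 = (n - 4)*(n^2 + 2*n + 1) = (n - 4)*(n + 1)*(n + 1)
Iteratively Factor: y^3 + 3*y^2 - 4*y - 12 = (y + 2)*(y^2 + y - 6) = (y - 2)*(y + 2)*(y + 3)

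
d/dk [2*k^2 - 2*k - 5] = 4*k - 2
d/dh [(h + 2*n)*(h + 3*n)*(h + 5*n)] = 3*h^2 + 20*h*n + 31*n^2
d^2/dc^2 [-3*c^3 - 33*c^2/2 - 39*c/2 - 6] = -18*c - 33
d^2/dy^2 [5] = 0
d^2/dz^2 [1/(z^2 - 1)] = 2*(3*z^2 + 1)/(z^2 - 1)^3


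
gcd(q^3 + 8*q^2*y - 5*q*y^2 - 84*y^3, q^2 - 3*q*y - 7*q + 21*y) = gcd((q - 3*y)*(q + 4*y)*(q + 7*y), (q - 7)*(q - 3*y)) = -q + 3*y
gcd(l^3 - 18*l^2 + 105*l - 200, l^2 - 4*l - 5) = l - 5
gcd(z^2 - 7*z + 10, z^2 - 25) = z - 5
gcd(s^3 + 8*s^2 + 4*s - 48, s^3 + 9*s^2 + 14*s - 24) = s^2 + 10*s + 24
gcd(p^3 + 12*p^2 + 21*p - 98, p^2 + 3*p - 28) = p + 7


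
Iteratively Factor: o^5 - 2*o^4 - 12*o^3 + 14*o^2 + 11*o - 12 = (o - 4)*(o^4 + 2*o^3 - 4*o^2 - 2*o + 3) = (o - 4)*(o - 1)*(o^3 + 3*o^2 - o - 3) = (o - 4)*(o - 1)*(o + 3)*(o^2 - 1) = (o - 4)*(o - 1)^2*(o + 3)*(o + 1)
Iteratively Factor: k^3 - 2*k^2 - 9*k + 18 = (k - 3)*(k^2 + k - 6) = (k - 3)*(k + 3)*(k - 2)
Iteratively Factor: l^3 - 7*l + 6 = (l - 1)*(l^2 + l - 6) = (l - 2)*(l - 1)*(l + 3)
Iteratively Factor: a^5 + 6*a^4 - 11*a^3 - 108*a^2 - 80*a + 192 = (a - 1)*(a^4 + 7*a^3 - 4*a^2 - 112*a - 192) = (a - 1)*(a + 3)*(a^3 + 4*a^2 - 16*a - 64) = (a - 4)*(a - 1)*(a + 3)*(a^2 + 8*a + 16) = (a - 4)*(a - 1)*(a + 3)*(a + 4)*(a + 4)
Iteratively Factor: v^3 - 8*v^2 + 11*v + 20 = (v - 4)*(v^2 - 4*v - 5) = (v - 4)*(v + 1)*(v - 5)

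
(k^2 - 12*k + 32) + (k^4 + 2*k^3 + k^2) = k^4 + 2*k^3 + 2*k^2 - 12*k + 32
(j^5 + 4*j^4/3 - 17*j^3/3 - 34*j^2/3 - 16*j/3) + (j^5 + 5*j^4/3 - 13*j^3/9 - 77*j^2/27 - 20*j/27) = 2*j^5 + 3*j^4 - 64*j^3/9 - 383*j^2/27 - 164*j/27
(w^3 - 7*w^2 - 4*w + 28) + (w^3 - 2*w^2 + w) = 2*w^3 - 9*w^2 - 3*w + 28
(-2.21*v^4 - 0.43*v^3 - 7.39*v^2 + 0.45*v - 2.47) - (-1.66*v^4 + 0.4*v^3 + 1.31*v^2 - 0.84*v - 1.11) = -0.55*v^4 - 0.83*v^3 - 8.7*v^2 + 1.29*v - 1.36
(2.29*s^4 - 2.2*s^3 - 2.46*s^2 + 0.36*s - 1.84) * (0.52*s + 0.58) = 1.1908*s^5 + 0.1842*s^4 - 2.5552*s^3 - 1.2396*s^2 - 0.748*s - 1.0672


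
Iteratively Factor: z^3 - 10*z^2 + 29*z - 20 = (z - 5)*(z^2 - 5*z + 4) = (z - 5)*(z - 1)*(z - 4)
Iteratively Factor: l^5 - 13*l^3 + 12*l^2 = (l)*(l^4 - 13*l^2 + 12*l) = l*(l - 3)*(l^3 + 3*l^2 - 4*l) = l*(l - 3)*(l + 4)*(l^2 - l) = l*(l - 3)*(l - 1)*(l + 4)*(l)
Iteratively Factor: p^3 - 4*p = (p - 2)*(p^2 + 2*p) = p*(p - 2)*(p + 2)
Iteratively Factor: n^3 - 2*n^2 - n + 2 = (n - 1)*(n^2 - n - 2) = (n - 1)*(n + 1)*(n - 2)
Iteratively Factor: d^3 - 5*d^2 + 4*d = (d - 4)*(d^2 - d) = (d - 4)*(d - 1)*(d)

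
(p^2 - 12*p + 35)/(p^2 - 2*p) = (p^2 - 12*p + 35)/(p*(p - 2))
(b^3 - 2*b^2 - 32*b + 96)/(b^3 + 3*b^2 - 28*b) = (b^2 + 2*b - 24)/(b*(b + 7))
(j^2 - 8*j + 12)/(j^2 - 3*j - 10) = (-j^2 + 8*j - 12)/(-j^2 + 3*j + 10)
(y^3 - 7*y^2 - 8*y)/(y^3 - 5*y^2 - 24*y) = (y + 1)/(y + 3)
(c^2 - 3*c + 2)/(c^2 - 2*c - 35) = (-c^2 + 3*c - 2)/(-c^2 + 2*c + 35)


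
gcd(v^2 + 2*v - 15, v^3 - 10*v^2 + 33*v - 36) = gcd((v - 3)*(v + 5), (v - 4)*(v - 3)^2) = v - 3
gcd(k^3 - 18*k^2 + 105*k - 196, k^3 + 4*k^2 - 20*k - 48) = k - 4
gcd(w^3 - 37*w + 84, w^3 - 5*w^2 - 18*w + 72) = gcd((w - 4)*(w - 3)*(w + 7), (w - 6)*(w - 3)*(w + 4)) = w - 3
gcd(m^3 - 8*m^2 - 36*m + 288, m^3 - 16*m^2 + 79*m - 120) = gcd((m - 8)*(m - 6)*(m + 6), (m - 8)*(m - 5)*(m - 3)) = m - 8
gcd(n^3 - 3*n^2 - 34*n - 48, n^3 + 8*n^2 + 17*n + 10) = n + 2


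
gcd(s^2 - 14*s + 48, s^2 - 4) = 1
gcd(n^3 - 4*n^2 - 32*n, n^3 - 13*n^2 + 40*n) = n^2 - 8*n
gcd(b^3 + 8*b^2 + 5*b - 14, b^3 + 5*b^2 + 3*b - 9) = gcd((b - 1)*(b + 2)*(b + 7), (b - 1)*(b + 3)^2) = b - 1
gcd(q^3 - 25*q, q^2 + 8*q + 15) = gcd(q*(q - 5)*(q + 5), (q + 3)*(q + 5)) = q + 5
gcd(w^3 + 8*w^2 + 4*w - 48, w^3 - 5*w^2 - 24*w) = 1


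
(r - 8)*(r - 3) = r^2 - 11*r + 24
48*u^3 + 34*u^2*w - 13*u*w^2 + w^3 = (-8*u + w)*(-6*u + w)*(u + w)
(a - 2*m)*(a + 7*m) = a^2 + 5*a*m - 14*m^2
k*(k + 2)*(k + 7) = k^3 + 9*k^2 + 14*k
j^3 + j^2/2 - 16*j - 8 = (j - 4)*(j + 1/2)*(j + 4)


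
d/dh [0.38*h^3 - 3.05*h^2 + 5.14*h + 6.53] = 1.14*h^2 - 6.1*h + 5.14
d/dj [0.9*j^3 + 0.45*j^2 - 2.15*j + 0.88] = 2.7*j^2 + 0.9*j - 2.15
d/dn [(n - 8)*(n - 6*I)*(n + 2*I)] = 3*n^2 - 8*n*(2 + I) + 12 + 32*I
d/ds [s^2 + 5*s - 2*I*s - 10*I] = 2*s + 5 - 2*I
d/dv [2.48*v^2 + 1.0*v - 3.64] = 4.96*v + 1.0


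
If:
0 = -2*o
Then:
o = 0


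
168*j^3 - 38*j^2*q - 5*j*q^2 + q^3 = (-7*j + q)*(-4*j + q)*(6*j + q)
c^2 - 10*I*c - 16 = (c - 8*I)*(c - 2*I)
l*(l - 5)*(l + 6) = l^3 + l^2 - 30*l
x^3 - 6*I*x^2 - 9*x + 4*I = (x - 4*I)*(x - I)^2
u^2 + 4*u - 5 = (u - 1)*(u + 5)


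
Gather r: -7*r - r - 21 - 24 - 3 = -8*r - 48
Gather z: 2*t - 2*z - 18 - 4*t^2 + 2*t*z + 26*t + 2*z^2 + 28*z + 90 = -4*t^2 + 28*t + 2*z^2 + z*(2*t + 26) + 72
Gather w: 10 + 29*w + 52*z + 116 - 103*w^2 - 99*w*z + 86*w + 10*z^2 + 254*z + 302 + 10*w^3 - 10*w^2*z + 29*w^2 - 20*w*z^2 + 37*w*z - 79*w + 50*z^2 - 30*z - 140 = 10*w^3 + w^2*(-10*z - 74) + w*(-20*z^2 - 62*z + 36) + 60*z^2 + 276*z + 288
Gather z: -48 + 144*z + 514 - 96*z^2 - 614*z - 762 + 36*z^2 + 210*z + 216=-60*z^2 - 260*z - 80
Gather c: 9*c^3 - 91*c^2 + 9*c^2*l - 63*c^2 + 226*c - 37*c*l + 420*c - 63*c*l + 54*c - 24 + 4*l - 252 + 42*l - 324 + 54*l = 9*c^3 + c^2*(9*l - 154) + c*(700 - 100*l) + 100*l - 600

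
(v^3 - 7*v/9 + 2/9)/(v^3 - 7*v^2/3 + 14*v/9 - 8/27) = 3*(v + 1)/(3*v - 4)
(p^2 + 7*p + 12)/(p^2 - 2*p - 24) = (p + 3)/(p - 6)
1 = 1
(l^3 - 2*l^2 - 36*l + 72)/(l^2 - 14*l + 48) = (l^2 + 4*l - 12)/(l - 8)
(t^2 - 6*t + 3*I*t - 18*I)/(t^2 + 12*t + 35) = (t^2 + 3*t*(-2 + I) - 18*I)/(t^2 + 12*t + 35)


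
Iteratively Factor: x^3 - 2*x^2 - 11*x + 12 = (x - 4)*(x^2 + 2*x - 3) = (x - 4)*(x - 1)*(x + 3)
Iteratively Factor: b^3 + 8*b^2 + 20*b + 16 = (b + 2)*(b^2 + 6*b + 8) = (b + 2)^2*(b + 4)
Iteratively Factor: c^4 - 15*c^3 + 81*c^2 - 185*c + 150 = (c - 2)*(c^3 - 13*c^2 + 55*c - 75) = (c - 3)*(c - 2)*(c^2 - 10*c + 25) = (c - 5)*(c - 3)*(c - 2)*(c - 5)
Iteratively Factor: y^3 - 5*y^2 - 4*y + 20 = (y + 2)*(y^2 - 7*y + 10) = (y - 2)*(y + 2)*(y - 5)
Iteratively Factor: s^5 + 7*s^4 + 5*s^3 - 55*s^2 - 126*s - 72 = (s + 4)*(s^4 + 3*s^3 - 7*s^2 - 27*s - 18) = (s - 3)*(s + 4)*(s^3 + 6*s^2 + 11*s + 6) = (s - 3)*(s + 1)*(s + 4)*(s^2 + 5*s + 6) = (s - 3)*(s + 1)*(s + 2)*(s + 4)*(s + 3)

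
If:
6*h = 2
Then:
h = 1/3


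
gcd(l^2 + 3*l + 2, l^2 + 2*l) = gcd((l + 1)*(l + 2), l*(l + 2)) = l + 2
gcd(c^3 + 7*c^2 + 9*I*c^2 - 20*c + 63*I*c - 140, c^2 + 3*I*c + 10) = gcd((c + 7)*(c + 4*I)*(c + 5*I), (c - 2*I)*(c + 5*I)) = c + 5*I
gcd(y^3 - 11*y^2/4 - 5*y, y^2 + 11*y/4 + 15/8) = y + 5/4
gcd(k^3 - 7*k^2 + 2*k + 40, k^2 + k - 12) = 1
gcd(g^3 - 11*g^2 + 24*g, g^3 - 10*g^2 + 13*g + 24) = g^2 - 11*g + 24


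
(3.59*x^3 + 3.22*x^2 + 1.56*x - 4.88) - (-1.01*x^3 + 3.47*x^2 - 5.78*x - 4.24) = 4.6*x^3 - 0.25*x^2 + 7.34*x - 0.64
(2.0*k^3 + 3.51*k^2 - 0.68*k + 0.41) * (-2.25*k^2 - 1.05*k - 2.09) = -4.5*k^5 - 9.9975*k^4 - 6.3355*k^3 - 7.5444*k^2 + 0.9907*k - 0.8569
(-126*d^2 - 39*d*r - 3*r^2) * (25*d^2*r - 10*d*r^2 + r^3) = -3150*d^4*r + 285*d^3*r^2 + 189*d^2*r^3 - 9*d*r^4 - 3*r^5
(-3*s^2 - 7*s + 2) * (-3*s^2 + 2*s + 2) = 9*s^4 + 15*s^3 - 26*s^2 - 10*s + 4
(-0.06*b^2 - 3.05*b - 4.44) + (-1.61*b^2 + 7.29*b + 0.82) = -1.67*b^2 + 4.24*b - 3.62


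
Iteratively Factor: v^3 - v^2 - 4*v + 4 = (v - 2)*(v^2 + v - 2) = (v - 2)*(v + 2)*(v - 1)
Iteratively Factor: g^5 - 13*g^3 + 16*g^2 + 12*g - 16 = (g - 2)*(g^4 + 2*g^3 - 9*g^2 - 2*g + 8) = (g - 2)^2*(g^3 + 4*g^2 - g - 4) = (g - 2)^2*(g + 1)*(g^2 + 3*g - 4) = (g - 2)^2*(g + 1)*(g + 4)*(g - 1)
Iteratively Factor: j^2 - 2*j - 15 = (j - 5)*(j + 3)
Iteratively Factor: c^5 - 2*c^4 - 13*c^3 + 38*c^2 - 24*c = (c)*(c^4 - 2*c^3 - 13*c^2 + 38*c - 24) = c*(c - 3)*(c^3 + c^2 - 10*c + 8) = c*(c - 3)*(c - 1)*(c^2 + 2*c - 8) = c*(c - 3)*(c - 2)*(c - 1)*(c + 4)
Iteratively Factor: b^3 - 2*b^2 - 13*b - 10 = (b - 5)*(b^2 + 3*b + 2) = (b - 5)*(b + 2)*(b + 1)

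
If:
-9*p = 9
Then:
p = -1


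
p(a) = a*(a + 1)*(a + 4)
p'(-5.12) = 31.44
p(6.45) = 502.15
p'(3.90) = 88.63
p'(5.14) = 134.66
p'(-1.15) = -3.53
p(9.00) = 1170.00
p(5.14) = 288.45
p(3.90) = 150.97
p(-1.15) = 0.49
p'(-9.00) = 157.00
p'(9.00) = 337.00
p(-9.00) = -360.00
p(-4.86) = -16.13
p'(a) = a*(a + 1) + a*(a + 4) + (a + 1)*(a + 4)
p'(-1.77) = -4.30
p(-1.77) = 3.04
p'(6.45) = 193.31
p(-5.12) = -23.63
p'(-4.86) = 26.26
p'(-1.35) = -4.03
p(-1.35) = 1.25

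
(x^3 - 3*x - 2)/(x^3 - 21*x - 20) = (x^2 - x - 2)/(x^2 - x - 20)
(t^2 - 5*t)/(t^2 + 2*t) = (t - 5)/(t + 2)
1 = 1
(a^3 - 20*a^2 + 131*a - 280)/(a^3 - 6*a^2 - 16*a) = (a^2 - 12*a + 35)/(a*(a + 2))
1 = 1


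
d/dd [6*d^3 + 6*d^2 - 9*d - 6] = 18*d^2 + 12*d - 9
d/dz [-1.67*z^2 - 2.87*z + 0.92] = -3.34*z - 2.87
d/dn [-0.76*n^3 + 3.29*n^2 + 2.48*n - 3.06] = -2.28*n^2 + 6.58*n + 2.48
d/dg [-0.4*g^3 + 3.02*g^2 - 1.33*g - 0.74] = -1.2*g^2 + 6.04*g - 1.33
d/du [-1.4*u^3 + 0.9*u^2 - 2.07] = u*(1.8 - 4.2*u)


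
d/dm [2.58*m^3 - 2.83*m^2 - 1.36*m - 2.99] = 7.74*m^2 - 5.66*m - 1.36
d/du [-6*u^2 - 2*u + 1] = -12*u - 2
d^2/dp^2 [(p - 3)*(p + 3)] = 2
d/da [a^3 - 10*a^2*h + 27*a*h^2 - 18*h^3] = 3*a^2 - 20*a*h + 27*h^2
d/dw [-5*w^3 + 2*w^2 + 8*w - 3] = -15*w^2 + 4*w + 8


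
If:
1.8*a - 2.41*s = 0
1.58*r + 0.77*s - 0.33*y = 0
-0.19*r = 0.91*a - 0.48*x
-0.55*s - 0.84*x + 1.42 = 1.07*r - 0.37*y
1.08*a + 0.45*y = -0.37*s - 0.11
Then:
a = 0.81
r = -0.86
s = 0.61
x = 1.20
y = -2.69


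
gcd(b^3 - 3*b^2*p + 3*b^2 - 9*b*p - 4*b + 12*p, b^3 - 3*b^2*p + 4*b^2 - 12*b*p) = -b^2 + 3*b*p - 4*b + 12*p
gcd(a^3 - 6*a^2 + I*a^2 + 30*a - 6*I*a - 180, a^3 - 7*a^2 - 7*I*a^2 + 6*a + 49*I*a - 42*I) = a - 6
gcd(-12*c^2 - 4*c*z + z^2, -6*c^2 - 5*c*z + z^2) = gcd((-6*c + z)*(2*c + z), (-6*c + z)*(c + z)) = -6*c + z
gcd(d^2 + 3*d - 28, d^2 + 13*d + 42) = d + 7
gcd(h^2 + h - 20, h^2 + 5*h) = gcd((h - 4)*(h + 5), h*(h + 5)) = h + 5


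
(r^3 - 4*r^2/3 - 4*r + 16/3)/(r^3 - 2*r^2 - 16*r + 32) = (3*r^2 + 2*r - 8)/(3*(r^2 - 16))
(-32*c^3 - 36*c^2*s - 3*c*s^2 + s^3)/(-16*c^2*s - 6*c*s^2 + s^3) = (4*c^2 + 5*c*s + s^2)/(s*(2*c + s))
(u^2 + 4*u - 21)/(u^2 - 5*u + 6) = (u + 7)/(u - 2)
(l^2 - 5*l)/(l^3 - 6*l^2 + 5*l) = 1/(l - 1)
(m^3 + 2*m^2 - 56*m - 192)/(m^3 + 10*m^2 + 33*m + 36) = (m^2 - 2*m - 48)/(m^2 + 6*m + 9)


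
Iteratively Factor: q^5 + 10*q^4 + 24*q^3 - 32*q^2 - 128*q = (q - 2)*(q^4 + 12*q^3 + 48*q^2 + 64*q) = q*(q - 2)*(q^3 + 12*q^2 + 48*q + 64) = q*(q - 2)*(q + 4)*(q^2 + 8*q + 16) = q*(q - 2)*(q + 4)^2*(q + 4)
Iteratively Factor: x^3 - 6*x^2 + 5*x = (x - 5)*(x^2 - x) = x*(x - 5)*(x - 1)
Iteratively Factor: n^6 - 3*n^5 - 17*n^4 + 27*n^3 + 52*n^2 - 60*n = (n)*(n^5 - 3*n^4 - 17*n^3 + 27*n^2 + 52*n - 60) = n*(n + 2)*(n^4 - 5*n^3 - 7*n^2 + 41*n - 30) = n*(n + 2)*(n + 3)*(n^3 - 8*n^2 + 17*n - 10) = n*(n - 1)*(n + 2)*(n + 3)*(n^2 - 7*n + 10) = n*(n - 2)*(n - 1)*(n + 2)*(n + 3)*(n - 5)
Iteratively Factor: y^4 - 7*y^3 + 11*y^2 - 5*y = (y)*(y^3 - 7*y^2 + 11*y - 5) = y*(y - 1)*(y^2 - 6*y + 5) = y*(y - 1)^2*(y - 5)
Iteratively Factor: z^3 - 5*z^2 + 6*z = (z - 2)*(z^2 - 3*z) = (z - 3)*(z - 2)*(z)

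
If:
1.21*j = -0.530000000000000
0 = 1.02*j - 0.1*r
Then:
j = -0.44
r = -4.47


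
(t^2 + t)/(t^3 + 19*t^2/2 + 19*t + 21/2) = 2*t/(2*t^2 + 17*t + 21)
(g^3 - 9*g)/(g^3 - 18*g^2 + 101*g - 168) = g*(g + 3)/(g^2 - 15*g + 56)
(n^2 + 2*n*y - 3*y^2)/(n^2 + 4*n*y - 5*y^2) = (n + 3*y)/(n + 5*y)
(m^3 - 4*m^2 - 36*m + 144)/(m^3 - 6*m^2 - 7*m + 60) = (m^2 - 36)/(m^2 - 2*m - 15)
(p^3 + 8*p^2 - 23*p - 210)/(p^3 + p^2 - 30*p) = (p + 7)/p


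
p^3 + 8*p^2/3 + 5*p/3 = p*(p + 1)*(p + 5/3)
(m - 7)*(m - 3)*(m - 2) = m^3 - 12*m^2 + 41*m - 42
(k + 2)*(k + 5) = k^2 + 7*k + 10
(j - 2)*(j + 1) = j^2 - j - 2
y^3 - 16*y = y*(y - 4)*(y + 4)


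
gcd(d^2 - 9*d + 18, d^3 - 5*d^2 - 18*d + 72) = d^2 - 9*d + 18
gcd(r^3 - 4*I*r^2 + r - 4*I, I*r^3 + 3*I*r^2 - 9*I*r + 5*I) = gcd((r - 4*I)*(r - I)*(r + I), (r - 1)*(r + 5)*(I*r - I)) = 1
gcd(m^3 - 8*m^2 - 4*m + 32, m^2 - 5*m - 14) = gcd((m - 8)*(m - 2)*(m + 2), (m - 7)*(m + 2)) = m + 2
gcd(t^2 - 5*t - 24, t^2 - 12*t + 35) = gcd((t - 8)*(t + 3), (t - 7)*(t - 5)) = 1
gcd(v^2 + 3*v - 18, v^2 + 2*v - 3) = 1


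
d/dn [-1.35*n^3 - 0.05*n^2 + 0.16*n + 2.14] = -4.05*n^2 - 0.1*n + 0.16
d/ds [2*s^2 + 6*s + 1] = 4*s + 6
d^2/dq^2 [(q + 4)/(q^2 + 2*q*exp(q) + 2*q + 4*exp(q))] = 2*(4*(q + 4)*(q*exp(q) + q + 3*exp(q) + 1)^2 - (q^2 + 2*q*exp(q) + 2*q + 4*exp(q))*(2*q*exp(q) + 2*q + (q + 4)*(q*exp(q) + 4*exp(q) + 1) + 6*exp(q) + 2))/(q^2 + 2*q*exp(q) + 2*q + 4*exp(q))^3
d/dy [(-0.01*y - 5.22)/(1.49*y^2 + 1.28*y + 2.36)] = (0.0149*y^2 + 15.5556*y + 6.658)/(2.2201*y^4 + 3.8144*y^3 + 8.6712*y^2 + 6.0416*y + 5.5696)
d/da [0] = 0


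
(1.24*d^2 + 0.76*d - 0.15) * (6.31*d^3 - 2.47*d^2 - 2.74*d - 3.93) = 7.8244*d^5 + 1.7328*d^4 - 6.2213*d^3 - 6.5851*d^2 - 2.5758*d + 0.5895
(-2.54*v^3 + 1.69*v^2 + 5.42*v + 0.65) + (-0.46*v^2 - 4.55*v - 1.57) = -2.54*v^3 + 1.23*v^2 + 0.87*v - 0.92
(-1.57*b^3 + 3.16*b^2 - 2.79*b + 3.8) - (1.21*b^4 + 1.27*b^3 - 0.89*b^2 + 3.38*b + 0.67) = -1.21*b^4 - 2.84*b^3 + 4.05*b^2 - 6.17*b + 3.13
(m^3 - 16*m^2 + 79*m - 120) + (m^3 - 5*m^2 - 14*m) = 2*m^3 - 21*m^2 + 65*m - 120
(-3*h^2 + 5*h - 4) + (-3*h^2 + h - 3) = -6*h^2 + 6*h - 7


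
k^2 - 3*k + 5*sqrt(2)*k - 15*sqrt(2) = (k - 3)*(k + 5*sqrt(2))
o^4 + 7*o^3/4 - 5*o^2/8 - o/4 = o*(o - 1/2)*(o + 1/4)*(o + 2)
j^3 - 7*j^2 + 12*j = j*(j - 4)*(j - 3)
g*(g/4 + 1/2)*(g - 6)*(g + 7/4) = g^4/4 - 9*g^3/16 - 19*g^2/4 - 21*g/4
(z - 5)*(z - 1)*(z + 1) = z^3 - 5*z^2 - z + 5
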